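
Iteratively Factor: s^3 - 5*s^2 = (s)*(s^2 - 5*s) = s*(s - 5)*(s)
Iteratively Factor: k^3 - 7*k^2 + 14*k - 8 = (k - 1)*(k^2 - 6*k + 8) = (k - 4)*(k - 1)*(k - 2)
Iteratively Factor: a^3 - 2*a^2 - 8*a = (a + 2)*(a^2 - 4*a) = (a - 4)*(a + 2)*(a)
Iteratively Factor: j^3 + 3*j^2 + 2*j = (j + 2)*(j^2 + j) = (j + 1)*(j + 2)*(j)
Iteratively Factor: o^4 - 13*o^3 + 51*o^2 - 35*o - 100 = (o - 5)*(o^3 - 8*o^2 + 11*o + 20) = (o - 5)^2*(o^2 - 3*o - 4) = (o - 5)^2*(o - 4)*(o + 1)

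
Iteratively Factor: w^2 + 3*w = (w)*(w + 3)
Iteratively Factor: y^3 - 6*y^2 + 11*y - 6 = (y - 3)*(y^2 - 3*y + 2) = (y - 3)*(y - 2)*(y - 1)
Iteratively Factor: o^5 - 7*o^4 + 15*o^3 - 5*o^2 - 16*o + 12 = (o + 1)*(o^4 - 8*o^3 + 23*o^2 - 28*o + 12) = (o - 3)*(o + 1)*(o^3 - 5*o^2 + 8*o - 4) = (o - 3)*(o - 2)*(o + 1)*(o^2 - 3*o + 2) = (o - 3)*(o - 2)*(o - 1)*(o + 1)*(o - 2)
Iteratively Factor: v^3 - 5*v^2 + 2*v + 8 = (v - 2)*(v^2 - 3*v - 4) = (v - 2)*(v + 1)*(v - 4)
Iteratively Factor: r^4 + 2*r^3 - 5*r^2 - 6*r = (r + 3)*(r^3 - r^2 - 2*r) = (r + 1)*(r + 3)*(r^2 - 2*r) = (r - 2)*(r + 1)*(r + 3)*(r)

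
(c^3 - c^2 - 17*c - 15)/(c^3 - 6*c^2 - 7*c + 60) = (c + 1)/(c - 4)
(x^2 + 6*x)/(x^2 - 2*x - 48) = x/(x - 8)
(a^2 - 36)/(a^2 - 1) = (a^2 - 36)/(a^2 - 1)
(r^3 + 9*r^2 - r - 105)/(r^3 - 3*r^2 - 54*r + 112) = (r^2 + 2*r - 15)/(r^2 - 10*r + 16)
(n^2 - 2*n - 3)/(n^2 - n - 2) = (n - 3)/(n - 2)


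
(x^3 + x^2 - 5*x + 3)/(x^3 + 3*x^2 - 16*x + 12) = (x^2 + 2*x - 3)/(x^2 + 4*x - 12)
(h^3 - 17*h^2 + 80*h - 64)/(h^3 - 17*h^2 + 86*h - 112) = (h^2 - 9*h + 8)/(h^2 - 9*h + 14)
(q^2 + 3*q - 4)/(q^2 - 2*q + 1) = (q + 4)/(q - 1)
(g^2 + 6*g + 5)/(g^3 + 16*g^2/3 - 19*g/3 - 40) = 3*(g + 1)/(3*g^2 + g - 24)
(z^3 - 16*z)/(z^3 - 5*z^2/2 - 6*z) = 2*(z + 4)/(2*z + 3)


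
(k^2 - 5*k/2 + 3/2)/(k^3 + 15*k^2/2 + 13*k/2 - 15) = (2*k - 3)/(2*k^2 + 17*k + 30)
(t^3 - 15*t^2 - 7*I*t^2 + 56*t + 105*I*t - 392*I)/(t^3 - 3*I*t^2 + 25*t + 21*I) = (t^2 - 15*t + 56)/(t^2 + 4*I*t - 3)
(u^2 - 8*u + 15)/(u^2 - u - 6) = (u - 5)/(u + 2)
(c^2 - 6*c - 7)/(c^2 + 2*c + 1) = (c - 7)/(c + 1)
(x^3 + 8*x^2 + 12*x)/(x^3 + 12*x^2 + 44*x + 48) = x/(x + 4)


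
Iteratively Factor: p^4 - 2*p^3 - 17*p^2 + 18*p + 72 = (p - 3)*(p^3 + p^2 - 14*p - 24) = (p - 3)*(p + 2)*(p^2 - p - 12) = (p - 4)*(p - 3)*(p + 2)*(p + 3)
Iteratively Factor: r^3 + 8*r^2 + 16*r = (r + 4)*(r^2 + 4*r) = (r + 4)^2*(r)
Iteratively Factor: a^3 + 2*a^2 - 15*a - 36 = (a - 4)*(a^2 + 6*a + 9) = (a - 4)*(a + 3)*(a + 3)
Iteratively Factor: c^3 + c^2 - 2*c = (c - 1)*(c^2 + 2*c) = c*(c - 1)*(c + 2)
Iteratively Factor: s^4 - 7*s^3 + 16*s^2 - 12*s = (s - 2)*(s^3 - 5*s^2 + 6*s) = (s - 2)^2*(s^2 - 3*s) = (s - 3)*(s - 2)^2*(s)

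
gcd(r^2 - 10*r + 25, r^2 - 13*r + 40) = r - 5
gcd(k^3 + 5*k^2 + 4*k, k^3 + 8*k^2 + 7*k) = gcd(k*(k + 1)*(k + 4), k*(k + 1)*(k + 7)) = k^2 + k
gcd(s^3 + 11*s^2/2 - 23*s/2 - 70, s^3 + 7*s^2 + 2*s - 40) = s^2 + 9*s + 20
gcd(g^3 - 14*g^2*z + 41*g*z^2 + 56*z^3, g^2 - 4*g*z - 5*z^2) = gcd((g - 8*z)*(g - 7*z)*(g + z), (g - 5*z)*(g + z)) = g + z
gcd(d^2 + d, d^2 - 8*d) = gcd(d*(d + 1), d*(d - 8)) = d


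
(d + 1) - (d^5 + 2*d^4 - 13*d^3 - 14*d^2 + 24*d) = -d^5 - 2*d^4 + 13*d^3 + 14*d^2 - 23*d + 1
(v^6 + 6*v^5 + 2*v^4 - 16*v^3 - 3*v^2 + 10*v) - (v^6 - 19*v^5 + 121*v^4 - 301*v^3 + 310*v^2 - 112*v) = 25*v^5 - 119*v^4 + 285*v^3 - 313*v^2 + 122*v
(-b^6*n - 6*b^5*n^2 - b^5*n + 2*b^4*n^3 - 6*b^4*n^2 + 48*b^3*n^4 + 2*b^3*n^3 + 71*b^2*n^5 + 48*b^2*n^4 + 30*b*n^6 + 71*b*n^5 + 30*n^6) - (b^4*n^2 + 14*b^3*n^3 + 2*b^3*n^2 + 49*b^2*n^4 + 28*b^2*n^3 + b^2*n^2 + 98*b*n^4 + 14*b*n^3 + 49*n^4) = -b^6*n - 6*b^5*n^2 - b^5*n + 2*b^4*n^3 - 7*b^4*n^2 + 48*b^3*n^4 - 12*b^3*n^3 - 2*b^3*n^2 + 71*b^2*n^5 - b^2*n^4 - 28*b^2*n^3 - b^2*n^2 + 30*b*n^6 + 71*b*n^5 - 98*b*n^4 - 14*b*n^3 + 30*n^6 - 49*n^4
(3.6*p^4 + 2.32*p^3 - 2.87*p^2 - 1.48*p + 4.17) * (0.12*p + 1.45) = 0.432*p^5 + 5.4984*p^4 + 3.0196*p^3 - 4.3391*p^2 - 1.6456*p + 6.0465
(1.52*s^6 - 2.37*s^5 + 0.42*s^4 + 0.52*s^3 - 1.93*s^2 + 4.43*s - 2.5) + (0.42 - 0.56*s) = 1.52*s^6 - 2.37*s^5 + 0.42*s^4 + 0.52*s^3 - 1.93*s^2 + 3.87*s - 2.08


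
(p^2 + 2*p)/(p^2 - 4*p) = (p + 2)/(p - 4)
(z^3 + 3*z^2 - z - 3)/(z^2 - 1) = z + 3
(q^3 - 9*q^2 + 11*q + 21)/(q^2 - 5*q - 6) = (q^2 - 10*q + 21)/(q - 6)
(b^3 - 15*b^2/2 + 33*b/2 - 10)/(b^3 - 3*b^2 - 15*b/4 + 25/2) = 2*(b^2 - 5*b + 4)/(2*b^2 - b - 10)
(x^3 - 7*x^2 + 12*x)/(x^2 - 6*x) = (x^2 - 7*x + 12)/(x - 6)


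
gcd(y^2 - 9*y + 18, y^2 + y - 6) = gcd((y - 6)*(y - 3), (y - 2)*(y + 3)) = 1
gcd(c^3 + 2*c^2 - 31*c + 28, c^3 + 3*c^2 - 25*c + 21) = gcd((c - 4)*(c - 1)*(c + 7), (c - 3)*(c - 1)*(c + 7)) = c^2 + 6*c - 7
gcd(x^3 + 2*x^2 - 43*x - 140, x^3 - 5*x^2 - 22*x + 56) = x^2 - 3*x - 28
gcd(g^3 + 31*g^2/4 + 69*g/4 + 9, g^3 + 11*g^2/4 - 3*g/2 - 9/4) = g^2 + 15*g/4 + 9/4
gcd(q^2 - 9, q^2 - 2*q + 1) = 1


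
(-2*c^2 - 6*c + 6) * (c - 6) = -2*c^3 + 6*c^2 + 42*c - 36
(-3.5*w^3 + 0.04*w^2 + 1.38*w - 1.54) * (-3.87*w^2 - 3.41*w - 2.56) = 13.545*w^5 + 11.7802*w^4 + 3.483*w^3 + 1.1516*w^2 + 1.7186*w + 3.9424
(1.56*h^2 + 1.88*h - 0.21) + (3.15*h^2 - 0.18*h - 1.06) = 4.71*h^2 + 1.7*h - 1.27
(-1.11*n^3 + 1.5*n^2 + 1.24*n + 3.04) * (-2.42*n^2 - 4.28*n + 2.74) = 2.6862*n^5 + 1.1208*n^4 - 12.4622*n^3 - 8.554*n^2 - 9.6136*n + 8.3296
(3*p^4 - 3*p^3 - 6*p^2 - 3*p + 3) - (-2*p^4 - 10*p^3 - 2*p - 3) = 5*p^4 + 7*p^3 - 6*p^2 - p + 6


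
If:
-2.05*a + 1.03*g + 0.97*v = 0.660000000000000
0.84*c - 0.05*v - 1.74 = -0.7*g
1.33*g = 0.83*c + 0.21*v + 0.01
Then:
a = 0.53763985396302*v + 0.10782320448337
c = 1.35861500412201 - 0.0474031327287716*v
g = 0.128312330703097*v + 0.855376280767872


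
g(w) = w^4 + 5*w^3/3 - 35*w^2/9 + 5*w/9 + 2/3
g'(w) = 4*w^3 + 5*w^2 - 70*w/9 + 5/9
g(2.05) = 17.48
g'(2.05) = 40.08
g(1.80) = 9.28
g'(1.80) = 26.08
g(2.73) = 62.66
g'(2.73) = 97.97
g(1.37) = 1.94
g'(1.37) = 9.57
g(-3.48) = 28.06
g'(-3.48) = -80.40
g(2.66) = 56.06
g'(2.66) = 90.53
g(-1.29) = -7.33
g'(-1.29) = 10.32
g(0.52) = 0.21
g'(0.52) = -1.57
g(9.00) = 7466.67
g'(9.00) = 3251.56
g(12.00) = 23063.33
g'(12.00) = 7539.22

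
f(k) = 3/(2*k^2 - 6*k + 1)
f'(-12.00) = 0.00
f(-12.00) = 0.01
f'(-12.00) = 0.00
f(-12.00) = 0.01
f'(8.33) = -0.01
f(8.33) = 0.03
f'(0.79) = 1.37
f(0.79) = -1.20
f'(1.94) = -0.54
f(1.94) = -0.96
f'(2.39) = -2.91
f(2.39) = -1.57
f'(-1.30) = 0.23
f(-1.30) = 0.25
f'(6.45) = -0.03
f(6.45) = 0.07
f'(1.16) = 0.38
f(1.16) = -0.92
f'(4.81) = -0.12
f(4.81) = 0.16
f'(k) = 3*(6 - 4*k)/(2*k^2 - 6*k + 1)^2 = 6*(3 - 2*k)/(2*k^2 - 6*k + 1)^2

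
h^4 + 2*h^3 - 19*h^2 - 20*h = h*(h - 4)*(h + 1)*(h + 5)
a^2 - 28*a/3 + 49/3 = (a - 7)*(a - 7/3)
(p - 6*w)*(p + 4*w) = p^2 - 2*p*w - 24*w^2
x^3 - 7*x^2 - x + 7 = (x - 7)*(x - 1)*(x + 1)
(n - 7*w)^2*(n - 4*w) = n^3 - 18*n^2*w + 105*n*w^2 - 196*w^3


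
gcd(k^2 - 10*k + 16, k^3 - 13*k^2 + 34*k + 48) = k - 8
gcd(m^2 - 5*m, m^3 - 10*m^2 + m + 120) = m - 5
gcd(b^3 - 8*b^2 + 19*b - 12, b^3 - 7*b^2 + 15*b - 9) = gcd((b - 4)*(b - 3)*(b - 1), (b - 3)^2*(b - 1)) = b^2 - 4*b + 3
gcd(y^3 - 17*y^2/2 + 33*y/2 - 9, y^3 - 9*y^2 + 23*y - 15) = y - 1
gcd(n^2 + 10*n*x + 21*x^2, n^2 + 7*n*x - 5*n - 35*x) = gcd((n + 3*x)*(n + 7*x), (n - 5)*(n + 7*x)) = n + 7*x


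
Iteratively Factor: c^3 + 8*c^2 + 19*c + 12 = (c + 3)*(c^2 + 5*c + 4) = (c + 3)*(c + 4)*(c + 1)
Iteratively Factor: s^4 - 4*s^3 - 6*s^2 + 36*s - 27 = (s + 3)*(s^3 - 7*s^2 + 15*s - 9) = (s - 1)*(s + 3)*(s^2 - 6*s + 9) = (s - 3)*(s - 1)*(s + 3)*(s - 3)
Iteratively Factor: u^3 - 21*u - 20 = (u + 1)*(u^2 - u - 20) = (u + 1)*(u + 4)*(u - 5)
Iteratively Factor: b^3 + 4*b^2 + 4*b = (b)*(b^2 + 4*b + 4) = b*(b + 2)*(b + 2)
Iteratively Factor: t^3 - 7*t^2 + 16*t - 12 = (t - 3)*(t^2 - 4*t + 4) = (t - 3)*(t - 2)*(t - 2)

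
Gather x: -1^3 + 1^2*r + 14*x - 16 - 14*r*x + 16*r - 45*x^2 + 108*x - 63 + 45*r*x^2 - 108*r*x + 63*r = 80*r + x^2*(45*r - 45) + x*(122 - 122*r) - 80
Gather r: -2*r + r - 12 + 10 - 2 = -r - 4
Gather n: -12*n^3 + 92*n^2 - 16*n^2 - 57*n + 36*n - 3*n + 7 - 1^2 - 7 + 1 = -12*n^3 + 76*n^2 - 24*n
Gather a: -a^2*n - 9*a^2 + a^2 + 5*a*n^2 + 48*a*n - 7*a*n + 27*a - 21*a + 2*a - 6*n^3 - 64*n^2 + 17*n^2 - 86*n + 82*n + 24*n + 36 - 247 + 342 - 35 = a^2*(-n - 8) + a*(5*n^2 + 41*n + 8) - 6*n^3 - 47*n^2 + 20*n + 96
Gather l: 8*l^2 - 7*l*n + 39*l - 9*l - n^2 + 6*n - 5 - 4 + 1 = 8*l^2 + l*(30 - 7*n) - n^2 + 6*n - 8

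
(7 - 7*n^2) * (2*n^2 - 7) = -14*n^4 + 63*n^2 - 49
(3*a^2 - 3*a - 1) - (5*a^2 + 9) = -2*a^2 - 3*a - 10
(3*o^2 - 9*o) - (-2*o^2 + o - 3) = 5*o^2 - 10*o + 3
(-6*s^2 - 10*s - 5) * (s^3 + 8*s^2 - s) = -6*s^5 - 58*s^4 - 79*s^3 - 30*s^2 + 5*s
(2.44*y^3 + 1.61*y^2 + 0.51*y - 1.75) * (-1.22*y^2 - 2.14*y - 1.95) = -2.9768*y^5 - 7.1858*y^4 - 8.8256*y^3 - 2.0959*y^2 + 2.7505*y + 3.4125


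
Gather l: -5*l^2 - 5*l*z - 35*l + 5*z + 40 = -5*l^2 + l*(-5*z - 35) + 5*z + 40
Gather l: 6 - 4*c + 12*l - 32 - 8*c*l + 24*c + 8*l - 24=20*c + l*(20 - 8*c) - 50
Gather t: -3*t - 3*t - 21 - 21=-6*t - 42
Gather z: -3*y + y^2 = y^2 - 3*y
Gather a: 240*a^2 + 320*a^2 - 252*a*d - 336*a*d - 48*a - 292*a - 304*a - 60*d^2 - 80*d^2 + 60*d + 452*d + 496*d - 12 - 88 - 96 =560*a^2 + a*(-588*d - 644) - 140*d^2 + 1008*d - 196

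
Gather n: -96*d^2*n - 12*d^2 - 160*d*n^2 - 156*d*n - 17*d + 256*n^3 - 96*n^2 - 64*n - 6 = -12*d^2 - 17*d + 256*n^3 + n^2*(-160*d - 96) + n*(-96*d^2 - 156*d - 64) - 6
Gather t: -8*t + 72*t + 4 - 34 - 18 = 64*t - 48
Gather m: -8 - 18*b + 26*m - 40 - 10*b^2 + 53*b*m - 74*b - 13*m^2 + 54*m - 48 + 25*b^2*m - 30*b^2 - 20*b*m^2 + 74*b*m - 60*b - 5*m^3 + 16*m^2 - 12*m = -40*b^2 - 152*b - 5*m^3 + m^2*(3 - 20*b) + m*(25*b^2 + 127*b + 68) - 96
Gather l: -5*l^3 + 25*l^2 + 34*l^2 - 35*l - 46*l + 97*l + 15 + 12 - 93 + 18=-5*l^3 + 59*l^2 + 16*l - 48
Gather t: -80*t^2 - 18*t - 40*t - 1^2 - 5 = -80*t^2 - 58*t - 6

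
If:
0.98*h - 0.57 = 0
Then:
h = 0.58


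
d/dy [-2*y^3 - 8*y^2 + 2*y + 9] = -6*y^2 - 16*y + 2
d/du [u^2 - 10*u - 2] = 2*u - 10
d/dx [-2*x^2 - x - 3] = -4*x - 1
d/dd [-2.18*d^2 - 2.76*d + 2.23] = -4.36*d - 2.76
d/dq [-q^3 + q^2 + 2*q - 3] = -3*q^2 + 2*q + 2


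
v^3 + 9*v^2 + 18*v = v*(v + 3)*(v + 6)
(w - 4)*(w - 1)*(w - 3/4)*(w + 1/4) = w^4 - 11*w^3/2 + 101*w^2/16 - 17*w/16 - 3/4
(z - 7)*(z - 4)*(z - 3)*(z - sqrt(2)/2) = z^4 - 14*z^3 - sqrt(2)*z^3/2 + 7*sqrt(2)*z^2 + 61*z^2 - 84*z - 61*sqrt(2)*z/2 + 42*sqrt(2)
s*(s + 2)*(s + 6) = s^3 + 8*s^2 + 12*s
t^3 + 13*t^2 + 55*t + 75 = (t + 3)*(t + 5)^2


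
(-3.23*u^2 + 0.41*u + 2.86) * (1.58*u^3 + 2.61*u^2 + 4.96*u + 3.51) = -5.1034*u^5 - 7.7825*u^4 - 10.4319*u^3 - 1.8391*u^2 + 15.6247*u + 10.0386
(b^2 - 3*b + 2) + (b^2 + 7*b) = 2*b^2 + 4*b + 2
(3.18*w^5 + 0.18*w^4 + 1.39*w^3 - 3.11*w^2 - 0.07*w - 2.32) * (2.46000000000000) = 7.8228*w^5 + 0.4428*w^4 + 3.4194*w^3 - 7.6506*w^2 - 0.1722*w - 5.7072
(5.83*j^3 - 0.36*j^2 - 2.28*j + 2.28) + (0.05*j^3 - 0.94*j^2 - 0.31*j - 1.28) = 5.88*j^3 - 1.3*j^2 - 2.59*j + 1.0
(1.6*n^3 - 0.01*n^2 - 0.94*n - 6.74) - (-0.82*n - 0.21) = 1.6*n^3 - 0.01*n^2 - 0.12*n - 6.53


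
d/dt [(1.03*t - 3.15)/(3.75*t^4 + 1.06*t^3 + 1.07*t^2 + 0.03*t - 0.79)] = (-11.5875*t^4 + 45.0664*t^3 + 8.9149*t^2 + 6.741*t - 0.7192)/(14.0625*t^8 + 7.95*t^7 + 9.1486*t^6 + 2.4934*t^5 - 4.7165*t^4 - 1.6106*t^3 - 1.6897*t^2 - 0.0474*t + 0.6241)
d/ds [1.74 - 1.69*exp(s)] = -1.69*exp(s)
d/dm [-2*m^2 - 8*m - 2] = -4*m - 8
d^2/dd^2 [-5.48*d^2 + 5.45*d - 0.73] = -10.9600000000000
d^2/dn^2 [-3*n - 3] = 0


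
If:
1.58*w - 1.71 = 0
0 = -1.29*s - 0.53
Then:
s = -0.41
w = 1.08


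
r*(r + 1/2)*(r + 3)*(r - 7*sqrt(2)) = r^4 - 7*sqrt(2)*r^3 + 7*r^3/2 - 49*sqrt(2)*r^2/2 + 3*r^2/2 - 21*sqrt(2)*r/2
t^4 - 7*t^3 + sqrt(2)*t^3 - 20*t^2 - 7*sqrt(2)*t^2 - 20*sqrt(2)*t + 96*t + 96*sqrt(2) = (t - 8)*(t - 3)*(t + 4)*(t + sqrt(2))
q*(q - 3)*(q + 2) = q^3 - q^2 - 6*q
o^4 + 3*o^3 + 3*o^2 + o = o*(o + 1)^3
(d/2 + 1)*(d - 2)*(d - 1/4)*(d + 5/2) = d^4/2 + 9*d^3/8 - 37*d^2/16 - 9*d/2 + 5/4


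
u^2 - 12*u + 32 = (u - 8)*(u - 4)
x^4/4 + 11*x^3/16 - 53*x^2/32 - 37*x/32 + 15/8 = (x/4 + 1)*(x - 3/2)*(x - 1)*(x + 5/4)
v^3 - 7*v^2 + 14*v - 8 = (v - 4)*(v - 2)*(v - 1)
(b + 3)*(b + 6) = b^2 + 9*b + 18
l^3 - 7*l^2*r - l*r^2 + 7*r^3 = (l - 7*r)*(l - r)*(l + r)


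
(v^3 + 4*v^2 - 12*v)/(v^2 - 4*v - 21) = v*(-v^2 - 4*v + 12)/(-v^2 + 4*v + 21)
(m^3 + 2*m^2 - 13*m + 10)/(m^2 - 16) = (m^3 + 2*m^2 - 13*m + 10)/(m^2 - 16)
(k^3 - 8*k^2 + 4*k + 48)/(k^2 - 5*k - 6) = (k^2 - 2*k - 8)/(k + 1)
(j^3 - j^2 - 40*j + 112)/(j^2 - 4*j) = j + 3 - 28/j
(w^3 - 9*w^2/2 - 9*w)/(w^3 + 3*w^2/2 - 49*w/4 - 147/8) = 4*w*(w - 6)/(4*w^2 - 49)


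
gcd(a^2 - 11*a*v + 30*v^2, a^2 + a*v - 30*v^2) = -a + 5*v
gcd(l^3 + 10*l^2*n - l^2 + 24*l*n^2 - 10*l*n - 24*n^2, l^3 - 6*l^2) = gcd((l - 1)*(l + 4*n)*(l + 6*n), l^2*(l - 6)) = 1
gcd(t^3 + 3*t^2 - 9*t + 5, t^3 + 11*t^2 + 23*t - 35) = t^2 + 4*t - 5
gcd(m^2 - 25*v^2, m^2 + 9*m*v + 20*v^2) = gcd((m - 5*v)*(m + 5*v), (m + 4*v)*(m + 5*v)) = m + 5*v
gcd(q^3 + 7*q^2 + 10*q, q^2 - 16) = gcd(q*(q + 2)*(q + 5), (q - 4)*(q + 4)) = 1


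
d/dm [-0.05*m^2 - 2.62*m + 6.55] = -0.1*m - 2.62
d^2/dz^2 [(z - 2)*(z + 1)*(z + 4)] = 6*z + 6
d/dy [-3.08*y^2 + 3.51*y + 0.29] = 3.51 - 6.16*y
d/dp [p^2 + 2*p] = 2*p + 2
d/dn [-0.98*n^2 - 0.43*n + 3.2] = -1.96*n - 0.43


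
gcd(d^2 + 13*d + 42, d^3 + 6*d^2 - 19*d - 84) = d + 7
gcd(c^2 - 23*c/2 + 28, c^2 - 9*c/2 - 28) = c - 8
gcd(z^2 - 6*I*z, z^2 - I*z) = z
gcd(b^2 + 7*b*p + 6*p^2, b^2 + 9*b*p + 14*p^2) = 1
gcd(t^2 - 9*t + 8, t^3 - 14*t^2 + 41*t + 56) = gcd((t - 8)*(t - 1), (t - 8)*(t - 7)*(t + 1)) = t - 8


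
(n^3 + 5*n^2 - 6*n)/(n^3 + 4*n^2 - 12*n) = (n - 1)/(n - 2)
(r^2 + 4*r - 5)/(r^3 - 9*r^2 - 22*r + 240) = (r - 1)/(r^2 - 14*r + 48)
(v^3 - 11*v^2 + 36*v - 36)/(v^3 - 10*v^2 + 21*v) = (v^2 - 8*v + 12)/(v*(v - 7))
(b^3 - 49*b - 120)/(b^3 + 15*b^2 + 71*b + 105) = (b - 8)/(b + 7)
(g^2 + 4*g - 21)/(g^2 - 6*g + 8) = (g^2 + 4*g - 21)/(g^2 - 6*g + 8)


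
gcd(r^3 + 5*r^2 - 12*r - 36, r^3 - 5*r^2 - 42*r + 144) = r^2 + 3*r - 18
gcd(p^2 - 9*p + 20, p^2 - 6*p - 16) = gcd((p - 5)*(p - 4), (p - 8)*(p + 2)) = 1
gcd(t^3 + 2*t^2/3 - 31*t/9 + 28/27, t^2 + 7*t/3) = t + 7/3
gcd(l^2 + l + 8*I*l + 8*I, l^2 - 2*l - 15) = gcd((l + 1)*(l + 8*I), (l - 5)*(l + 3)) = 1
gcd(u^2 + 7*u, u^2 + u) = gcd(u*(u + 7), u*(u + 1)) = u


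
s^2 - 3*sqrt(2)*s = s*(s - 3*sqrt(2))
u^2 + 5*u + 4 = (u + 1)*(u + 4)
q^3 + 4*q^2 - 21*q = q*(q - 3)*(q + 7)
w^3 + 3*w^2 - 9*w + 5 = (w - 1)^2*(w + 5)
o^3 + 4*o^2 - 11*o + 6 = (o - 1)^2*(o + 6)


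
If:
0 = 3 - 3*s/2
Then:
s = 2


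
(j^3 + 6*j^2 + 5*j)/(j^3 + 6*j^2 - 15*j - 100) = j*(j + 1)/(j^2 + j - 20)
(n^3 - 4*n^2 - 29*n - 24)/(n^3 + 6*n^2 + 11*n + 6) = (n - 8)/(n + 2)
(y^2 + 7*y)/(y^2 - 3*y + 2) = y*(y + 7)/(y^2 - 3*y + 2)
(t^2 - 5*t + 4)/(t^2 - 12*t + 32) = (t - 1)/(t - 8)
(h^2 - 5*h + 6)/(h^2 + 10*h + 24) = (h^2 - 5*h + 6)/(h^2 + 10*h + 24)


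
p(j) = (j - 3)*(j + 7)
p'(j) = 2*j + 4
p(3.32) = 3.30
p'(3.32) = 10.64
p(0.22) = -20.07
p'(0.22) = 4.44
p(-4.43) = -19.10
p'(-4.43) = -4.86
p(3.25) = 2.56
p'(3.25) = 10.50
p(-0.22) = -21.83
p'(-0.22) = 3.56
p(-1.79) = -24.96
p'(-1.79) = 0.42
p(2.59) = -3.93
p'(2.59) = 9.18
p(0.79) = -17.22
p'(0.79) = 5.58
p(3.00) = 0.00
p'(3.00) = 10.00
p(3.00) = 0.00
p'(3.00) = 10.00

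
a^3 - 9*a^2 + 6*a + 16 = (a - 8)*(a - 2)*(a + 1)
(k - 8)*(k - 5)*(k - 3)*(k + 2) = k^4 - 14*k^3 + 47*k^2 + 38*k - 240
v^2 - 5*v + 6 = (v - 3)*(v - 2)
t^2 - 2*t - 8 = (t - 4)*(t + 2)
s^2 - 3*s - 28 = (s - 7)*(s + 4)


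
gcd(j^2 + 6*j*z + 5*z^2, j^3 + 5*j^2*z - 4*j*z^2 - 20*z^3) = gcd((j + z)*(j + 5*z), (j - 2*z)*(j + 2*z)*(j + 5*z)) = j + 5*z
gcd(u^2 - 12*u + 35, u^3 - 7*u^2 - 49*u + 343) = u - 7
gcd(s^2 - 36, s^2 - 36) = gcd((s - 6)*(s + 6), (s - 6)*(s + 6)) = s^2 - 36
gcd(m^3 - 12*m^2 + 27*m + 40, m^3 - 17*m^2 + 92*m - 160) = m^2 - 13*m + 40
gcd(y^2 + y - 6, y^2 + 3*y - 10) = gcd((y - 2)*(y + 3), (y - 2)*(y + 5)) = y - 2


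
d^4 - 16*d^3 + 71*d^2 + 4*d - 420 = (d - 7)*(d - 6)*(d - 5)*(d + 2)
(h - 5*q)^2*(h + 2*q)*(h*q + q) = h^4*q - 8*h^3*q^2 + h^3*q + 5*h^2*q^3 - 8*h^2*q^2 + 50*h*q^4 + 5*h*q^3 + 50*q^4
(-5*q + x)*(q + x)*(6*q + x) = -30*q^3 - 29*q^2*x + 2*q*x^2 + x^3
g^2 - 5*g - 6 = (g - 6)*(g + 1)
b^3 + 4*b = b*(b - 2*I)*(b + 2*I)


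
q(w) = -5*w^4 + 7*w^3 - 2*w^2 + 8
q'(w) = -20*w^3 + 21*w^2 - 4*w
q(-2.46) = -291.42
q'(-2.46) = 434.66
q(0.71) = 8.23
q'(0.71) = 0.59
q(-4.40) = -2501.06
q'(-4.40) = 2127.84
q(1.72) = -6.06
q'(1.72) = -46.52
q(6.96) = -9461.75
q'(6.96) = -5753.64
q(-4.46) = -2631.18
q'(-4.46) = 2209.89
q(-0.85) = -0.35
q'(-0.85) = 30.86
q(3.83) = -703.95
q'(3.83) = -830.91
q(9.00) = -27856.00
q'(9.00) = -12915.00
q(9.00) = -27856.00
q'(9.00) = -12915.00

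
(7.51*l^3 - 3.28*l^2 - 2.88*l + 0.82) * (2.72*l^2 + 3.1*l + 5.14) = 20.4272*l^5 + 14.3594*l^4 + 20.5998*l^3 - 23.5568*l^2 - 12.2612*l + 4.2148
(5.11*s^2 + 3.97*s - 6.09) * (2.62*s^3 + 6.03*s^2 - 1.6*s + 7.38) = 13.3882*s^5 + 41.2147*s^4 - 0.192699999999995*s^3 - 5.3629*s^2 + 39.0426*s - 44.9442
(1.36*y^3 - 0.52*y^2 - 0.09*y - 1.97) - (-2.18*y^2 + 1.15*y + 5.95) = 1.36*y^3 + 1.66*y^2 - 1.24*y - 7.92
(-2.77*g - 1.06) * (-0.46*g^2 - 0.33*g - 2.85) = 1.2742*g^3 + 1.4017*g^2 + 8.2443*g + 3.021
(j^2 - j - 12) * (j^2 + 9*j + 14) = j^4 + 8*j^3 - 7*j^2 - 122*j - 168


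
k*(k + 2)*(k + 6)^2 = k^4 + 14*k^3 + 60*k^2 + 72*k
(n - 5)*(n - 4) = n^2 - 9*n + 20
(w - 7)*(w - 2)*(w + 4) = w^3 - 5*w^2 - 22*w + 56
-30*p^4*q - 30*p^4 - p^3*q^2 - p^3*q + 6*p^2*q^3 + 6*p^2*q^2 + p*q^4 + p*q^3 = (-2*p + q)*(3*p + q)*(5*p + q)*(p*q + p)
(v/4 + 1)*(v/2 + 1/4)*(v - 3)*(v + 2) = v^4/8 + 7*v^3/16 - 17*v^2/16 - 29*v/8 - 3/2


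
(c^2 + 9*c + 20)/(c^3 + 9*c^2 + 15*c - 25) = (c + 4)/(c^2 + 4*c - 5)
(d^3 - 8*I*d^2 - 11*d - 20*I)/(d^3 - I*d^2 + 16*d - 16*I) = (d^2 - 4*I*d + 5)/(d^2 + 3*I*d + 4)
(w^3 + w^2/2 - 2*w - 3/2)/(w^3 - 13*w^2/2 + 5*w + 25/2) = (2*w^2 - w - 3)/(2*w^2 - 15*w + 25)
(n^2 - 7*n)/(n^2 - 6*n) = (n - 7)/(n - 6)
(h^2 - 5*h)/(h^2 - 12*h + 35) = h/(h - 7)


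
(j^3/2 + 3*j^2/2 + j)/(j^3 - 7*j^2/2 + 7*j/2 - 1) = j*(j^2 + 3*j + 2)/(2*j^3 - 7*j^2 + 7*j - 2)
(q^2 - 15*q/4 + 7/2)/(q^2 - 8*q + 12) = (q - 7/4)/(q - 6)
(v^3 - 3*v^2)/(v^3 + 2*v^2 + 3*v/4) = 4*v*(v - 3)/(4*v^2 + 8*v + 3)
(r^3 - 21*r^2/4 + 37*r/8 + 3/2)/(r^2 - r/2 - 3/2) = (r^2 - 15*r/4 - 1)/(r + 1)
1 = 1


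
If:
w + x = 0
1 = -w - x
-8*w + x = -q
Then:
No Solution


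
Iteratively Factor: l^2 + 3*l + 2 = (l + 2)*(l + 1)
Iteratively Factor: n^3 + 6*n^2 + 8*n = (n)*(n^2 + 6*n + 8) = n*(n + 4)*(n + 2)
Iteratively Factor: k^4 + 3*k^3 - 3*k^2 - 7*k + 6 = (k - 1)*(k^3 + 4*k^2 + k - 6) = (k - 1)^2*(k^2 + 5*k + 6) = (k - 1)^2*(k + 3)*(k + 2)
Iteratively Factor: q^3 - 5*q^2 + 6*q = (q - 3)*(q^2 - 2*q) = q*(q - 3)*(q - 2)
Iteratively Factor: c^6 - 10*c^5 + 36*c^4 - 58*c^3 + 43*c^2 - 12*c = (c - 1)*(c^5 - 9*c^4 + 27*c^3 - 31*c^2 + 12*c) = (c - 4)*(c - 1)*(c^4 - 5*c^3 + 7*c^2 - 3*c) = (c - 4)*(c - 1)^2*(c^3 - 4*c^2 + 3*c) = (c - 4)*(c - 3)*(c - 1)^2*(c^2 - c) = c*(c - 4)*(c - 3)*(c - 1)^2*(c - 1)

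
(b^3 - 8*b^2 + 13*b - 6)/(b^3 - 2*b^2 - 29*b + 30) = (b - 1)/(b + 5)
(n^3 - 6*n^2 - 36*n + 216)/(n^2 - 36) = n - 6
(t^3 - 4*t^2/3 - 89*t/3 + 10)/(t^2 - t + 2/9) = 3*(t^2 - t - 30)/(3*t - 2)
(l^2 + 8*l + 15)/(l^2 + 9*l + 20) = (l + 3)/(l + 4)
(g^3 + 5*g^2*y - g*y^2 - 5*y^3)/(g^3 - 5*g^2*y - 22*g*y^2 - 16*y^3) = (-g^2 - 4*g*y + 5*y^2)/(-g^2 + 6*g*y + 16*y^2)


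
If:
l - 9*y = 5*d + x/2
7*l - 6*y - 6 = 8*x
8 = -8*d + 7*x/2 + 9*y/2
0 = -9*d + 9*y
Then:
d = 228/1225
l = 4706/1225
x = 3028/1225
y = 228/1225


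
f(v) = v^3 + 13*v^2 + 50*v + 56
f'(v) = 3*v^2 + 26*v + 50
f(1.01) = 120.79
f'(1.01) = 79.32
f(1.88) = 202.59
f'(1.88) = 109.48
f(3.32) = 401.89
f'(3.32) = 169.39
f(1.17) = 133.90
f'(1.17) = 84.53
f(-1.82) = 2.03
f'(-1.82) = 12.62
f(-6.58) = 4.96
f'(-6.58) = 8.81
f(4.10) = 548.45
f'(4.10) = 207.03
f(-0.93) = 19.94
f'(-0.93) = 28.41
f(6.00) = 1040.00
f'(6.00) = 314.00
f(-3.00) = -4.00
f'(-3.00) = -1.00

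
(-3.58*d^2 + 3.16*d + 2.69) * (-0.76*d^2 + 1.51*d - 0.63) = 2.7208*d^4 - 7.8074*d^3 + 4.9826*d^2 + 2.0711*d - 1.6947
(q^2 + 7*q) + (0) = q^2 + 7*q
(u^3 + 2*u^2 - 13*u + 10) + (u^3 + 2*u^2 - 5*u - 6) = 2*u^3 + 4*u^2 - 18*u + 4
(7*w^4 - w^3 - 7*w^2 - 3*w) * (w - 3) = 7*w^5 - 22*w^4 - 4*w^3 + 18*w^2 + 9*w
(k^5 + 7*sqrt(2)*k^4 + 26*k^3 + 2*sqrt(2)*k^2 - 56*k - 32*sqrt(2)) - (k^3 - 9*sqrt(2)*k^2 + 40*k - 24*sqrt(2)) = k^5 + 7*sqrt(2)*k^4 + 25*k^3 + 11*sqrt(2)*k^2 - 96*k - 8*sqrt(2)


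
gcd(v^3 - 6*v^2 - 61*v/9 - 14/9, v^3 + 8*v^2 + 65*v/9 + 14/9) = v^2 + v + 2/9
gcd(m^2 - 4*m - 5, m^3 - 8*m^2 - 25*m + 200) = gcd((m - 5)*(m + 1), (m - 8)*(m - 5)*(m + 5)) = m - 5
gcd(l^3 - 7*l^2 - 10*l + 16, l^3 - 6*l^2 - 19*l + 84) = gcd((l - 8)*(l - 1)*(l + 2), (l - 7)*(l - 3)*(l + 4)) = 1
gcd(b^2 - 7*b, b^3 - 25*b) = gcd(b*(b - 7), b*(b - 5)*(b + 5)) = b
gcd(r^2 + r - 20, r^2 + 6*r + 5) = r + 5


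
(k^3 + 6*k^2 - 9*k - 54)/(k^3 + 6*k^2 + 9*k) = (k^2 + 3*k - 18)/(k*(k + 3))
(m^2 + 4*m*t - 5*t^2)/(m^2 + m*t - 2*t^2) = (m + 5*t)/(m + 2*t)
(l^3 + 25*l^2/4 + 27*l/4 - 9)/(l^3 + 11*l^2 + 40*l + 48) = (l - 3/4)/(l + 4)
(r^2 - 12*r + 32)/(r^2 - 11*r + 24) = (r - 4)/(r - 3)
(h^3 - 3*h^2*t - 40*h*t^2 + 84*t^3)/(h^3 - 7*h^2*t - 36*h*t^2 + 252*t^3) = (-h + 2*t)/(-h + 6*t)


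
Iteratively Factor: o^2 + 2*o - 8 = (o - 2)*(o + 4)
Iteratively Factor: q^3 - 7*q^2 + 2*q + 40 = (q - 4)*(q^2 - 3*q - 10) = (q - 4)*(q + 2)*(q - 5)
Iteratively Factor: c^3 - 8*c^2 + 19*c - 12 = (c - 4)*(c^2 - 4*c + 3) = (c - 4)*(c - 3)*(c - 1)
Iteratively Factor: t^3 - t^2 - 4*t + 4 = (t - 1)*(t^2 - 4) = (t - 1)*(t + 2)*(t - 2)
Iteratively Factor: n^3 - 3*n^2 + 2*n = (n - 2)*(n^2 - n) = (n - 2)*(n - 1)*(n)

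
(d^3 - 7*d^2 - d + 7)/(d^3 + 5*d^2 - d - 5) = (d - 7)/(d + 5)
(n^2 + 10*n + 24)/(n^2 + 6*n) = (n + 4)/n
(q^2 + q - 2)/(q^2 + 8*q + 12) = (q - 1)/(q + 6)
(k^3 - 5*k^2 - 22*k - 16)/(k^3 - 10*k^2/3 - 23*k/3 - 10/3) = 3*(k^2 - 6*k - 16)/(3*k^2 - 13*k - 10)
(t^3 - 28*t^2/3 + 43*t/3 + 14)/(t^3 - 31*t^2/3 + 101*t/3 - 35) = (3*t^2 - 19*t - 14)/(3*t^2 - 22*t + 35)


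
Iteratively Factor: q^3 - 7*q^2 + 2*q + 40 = (q + 2)*(q^2 - 9*q + 20) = (q - 5)*(q + 2)*(q - 4)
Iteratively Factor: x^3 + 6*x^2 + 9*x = (x + 3)*(x^2 + 3*x) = x*(x + 3)*(x + 3)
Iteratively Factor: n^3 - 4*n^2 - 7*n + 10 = (n - 5)*(n^2 + n - 2) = (n - 5)*(n - 1)*(n + 2)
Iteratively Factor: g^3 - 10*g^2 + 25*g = (g - 5)*(g^2 - 5*g) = g*(g - 5)*(g - 5)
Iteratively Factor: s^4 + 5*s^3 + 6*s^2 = (s + 2)*(s^3 + 3*s^2) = s*(s + 2)*(s^2 + 3*s) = s*(s + 2)*(s + 3)*(s)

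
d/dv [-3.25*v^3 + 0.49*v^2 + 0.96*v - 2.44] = -9.75*v^2 + 0.98*v + 0.96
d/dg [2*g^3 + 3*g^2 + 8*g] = 6*g^2 + 6*g + 8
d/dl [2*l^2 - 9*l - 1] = 4*l - 9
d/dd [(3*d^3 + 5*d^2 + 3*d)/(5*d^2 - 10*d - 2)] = (15*d^4 - 60*d^3 - 83*d^2 - 20*d - 6)/(25*d^4 - 100*d^3 + 80*d^2 + 40*d + 4)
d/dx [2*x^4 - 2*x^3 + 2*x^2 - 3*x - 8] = 8*x^3 - 6*x^2 + 4*x - 3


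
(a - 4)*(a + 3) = a^2 - a - 12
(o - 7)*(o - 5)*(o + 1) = o^3 - 11*o^2 + 23*o + 35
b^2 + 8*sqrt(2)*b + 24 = (b + 2*sqrt(2))*(b + 6*sqrt(2))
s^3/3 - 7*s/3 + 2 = (s/3 + 1)*(s - 2)*(s - 1)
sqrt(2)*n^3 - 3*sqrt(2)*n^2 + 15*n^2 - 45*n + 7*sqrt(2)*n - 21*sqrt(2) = (n - 3)*(n + 7*sqrt(2))*(sqrt(2)*n + 1)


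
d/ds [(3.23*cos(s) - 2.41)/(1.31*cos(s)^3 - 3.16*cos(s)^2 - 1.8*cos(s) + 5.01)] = (8.4626*cos(s)^3 - 19.6781*cos(s)^2 + 15.2312*cos(s) - 11.8443)*sin(s)/(1.7161*cos(s)^6 - 8.2792*cos(s)^5 + 5.2696*cos(s)^4 + 24.5022*cos(s)^3 - 28.4232*cos(s)^2 - 18.036*cos(s) + 25.1001)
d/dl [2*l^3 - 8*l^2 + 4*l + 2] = 6*l^2 - 16*l + 4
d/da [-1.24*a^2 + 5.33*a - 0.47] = 5.33 - 2.48*a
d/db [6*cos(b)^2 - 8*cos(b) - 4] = 4*(2 - 3*cos(b))*sin(b)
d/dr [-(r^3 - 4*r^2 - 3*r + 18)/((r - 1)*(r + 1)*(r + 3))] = (-7*r^4 - 4*r^3 + 50*r^2 + 84*r - 27)/(r^6 + 6*r^5 + 7*r^4 - 12*r^3 - 17*r^2 + 6*r + 9)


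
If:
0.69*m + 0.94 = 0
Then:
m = -1.36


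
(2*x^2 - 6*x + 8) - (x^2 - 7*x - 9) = x^2 + x + 17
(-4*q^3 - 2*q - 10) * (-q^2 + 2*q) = 4*q^5 - 8*q^4 + 2*q^3 + 6*q^2 - 20*q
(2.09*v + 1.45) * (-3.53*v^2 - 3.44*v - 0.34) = -7.3777*v^3 - 12.3081*v^2 - 5.6986*v - 0.493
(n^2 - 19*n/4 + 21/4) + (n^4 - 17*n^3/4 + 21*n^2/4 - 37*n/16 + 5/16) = n^4 - 17*n^3/4 + 25*n^2/4 - 113*n/16 + 89/16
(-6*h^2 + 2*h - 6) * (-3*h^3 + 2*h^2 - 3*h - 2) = 18*h^5 - 18*h^4 + 40*h^3 - 6*h^2 + 14*h + 12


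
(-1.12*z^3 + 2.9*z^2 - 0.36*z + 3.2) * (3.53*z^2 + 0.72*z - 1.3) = -3.9536*z^5 + 9.4306*z^4 + 2.2732*z^3 + 7.2668*z^2 + 2.772*z - 4.16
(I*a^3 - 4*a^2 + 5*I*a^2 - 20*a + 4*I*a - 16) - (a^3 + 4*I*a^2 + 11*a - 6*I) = -a^3 + I*a^3 - 4*a^2 + I*a^2 - 31*a + 4*I*a - 16 + 6*I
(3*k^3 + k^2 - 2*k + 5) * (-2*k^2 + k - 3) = -6*k^5 + k^4 - 4*k^3 - 15*k^2 + 11*k - 15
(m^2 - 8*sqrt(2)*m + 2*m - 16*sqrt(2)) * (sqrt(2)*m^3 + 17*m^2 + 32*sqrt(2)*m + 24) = sqrt(2)*m^5 + m^4 + 2*sqrt(2)*m^4 - 104*sqrt(2)*m^3 + 2*m^3 - 488*m^2 - 208*sqrt(2)*m^2 - 976*m - 192*sqrt(2)*m - 384*sqrt(2)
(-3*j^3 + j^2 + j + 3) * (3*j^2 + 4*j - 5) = -9*j^5 - 9*j^4 + 22*j^3 + 8*j^2 + 7*j - 15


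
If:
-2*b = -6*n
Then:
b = 3*n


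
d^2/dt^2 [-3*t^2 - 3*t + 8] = -6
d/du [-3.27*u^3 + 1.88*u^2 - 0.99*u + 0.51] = -9.81*u^2 + 3.76*u - 0.99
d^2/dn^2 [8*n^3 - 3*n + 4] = 48*n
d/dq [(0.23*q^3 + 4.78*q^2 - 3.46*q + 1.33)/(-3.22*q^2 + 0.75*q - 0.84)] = (-0.7406*q^4 + 0.345000000000002*q^3 - 8.1358*q^2 + 0.534800000000001*q + 1.9089)/(10.3684*q^4 - 4.83*q^3 + 5.9721*q^2 - 1.26*q + 0.7056)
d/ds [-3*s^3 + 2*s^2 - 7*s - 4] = -9*s^2 + 4*s - 7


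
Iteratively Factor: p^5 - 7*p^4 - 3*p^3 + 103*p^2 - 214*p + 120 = (p - 1)*(p^4 - 6*p^3 - 9*p^2 + 94*p - 120) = (p - 2)*(p - 1)*(p^3 - 4*p^2 - 17*p + 60) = (p - 3)*(p - 2)*(p - 1)*(p^2 - p - 20) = (p - 3)*(p - 2)*(p - 1)*(p + 4)*(p - 5)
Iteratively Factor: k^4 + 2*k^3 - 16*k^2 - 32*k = (k)*(k^3 + 2*k^2 - 16*k - 32) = k*(k + 4)*(k^2 - 2*k - 8) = k*(k + 2)*(k + 4)*(k - 4)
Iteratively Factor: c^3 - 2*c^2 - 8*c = (c - 4)*(c^2 + 2*c) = (c - 4)*(c + 2)*(c)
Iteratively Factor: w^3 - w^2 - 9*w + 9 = (w - 1)*(w^2 - 9) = (w - 1)*(w + 3)*(w - 3)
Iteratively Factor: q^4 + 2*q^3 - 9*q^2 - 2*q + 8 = (q + 4)*(q^3 - 2*q^2 - q + 2) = (q - 1)*(q + 4)*(q^2 - q - 2) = (q - 2)*(q - 1)*(q + 4)*(q + 1)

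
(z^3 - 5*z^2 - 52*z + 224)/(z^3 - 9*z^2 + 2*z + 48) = (z^2 + 3*z - 28)/(z^2 - z - 6)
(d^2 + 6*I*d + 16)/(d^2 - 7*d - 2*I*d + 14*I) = (d + 8*I)/(d - 7)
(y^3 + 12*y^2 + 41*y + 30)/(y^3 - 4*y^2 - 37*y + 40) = (y^2 + 7*y + 6)/(y^2 - 9*y + 8)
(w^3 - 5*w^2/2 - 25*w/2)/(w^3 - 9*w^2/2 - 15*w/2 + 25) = w/(w - 2)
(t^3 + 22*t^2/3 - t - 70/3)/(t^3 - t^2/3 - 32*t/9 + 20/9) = 3*(t + 7)/(3*t - 2)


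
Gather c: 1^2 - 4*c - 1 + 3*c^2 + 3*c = 3*c^2 - c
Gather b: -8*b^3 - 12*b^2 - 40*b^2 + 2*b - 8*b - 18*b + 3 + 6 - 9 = -8*b^3 - 52*b^2 - 24*b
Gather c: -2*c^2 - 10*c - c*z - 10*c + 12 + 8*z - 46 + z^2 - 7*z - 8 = -2*c^2 + c*(-z - 20) + z^2 + z - 42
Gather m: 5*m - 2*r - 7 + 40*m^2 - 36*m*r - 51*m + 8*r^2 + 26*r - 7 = 40*m^2 + m*(-36*r - 46) + 8*r^2 + 24*r - 14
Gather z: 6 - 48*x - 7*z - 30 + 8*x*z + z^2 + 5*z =-48*x + z^2 + z*(8*x - 2) - 24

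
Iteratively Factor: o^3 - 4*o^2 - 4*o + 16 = (o - 2)*(o^2 - 2*o - 8) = (o - 2)*(o + 2)*(o - 4)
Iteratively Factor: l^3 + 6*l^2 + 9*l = (l)*(l^2 + 6*l + 9) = l*(l + 3)*(l + 3)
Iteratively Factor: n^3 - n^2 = (n)*(n^2 - n) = n*(n - 1)*(n)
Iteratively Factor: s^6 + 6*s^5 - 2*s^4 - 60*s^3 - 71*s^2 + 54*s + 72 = (s + 1)*(s^5 + 5*s^4 - 7*s^3 - 53*s^2 - 18*s + 72) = (s - 1)*(s + 1)*(s^4 + 6*s^3 - s^2 - 54*s - 72) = (s - 3)*(s - 1)*(s + 1)*(s^3 + 9*s^2 + 26*s + 24) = (s - 3)*(s - 1)*(s + 1)*(s + 4)*(s^2 + 5*s + 6) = (s - 3)*(s - 1)*(s + 1)*(s + 3)*(s + 4)*(s + 2)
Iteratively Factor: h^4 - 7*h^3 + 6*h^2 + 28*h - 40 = (h - 2)*(h^3 - 5*h^2 - 4*h + 20) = (h - 5)*(h - 2)*(h^2 - 4) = (h - 5)*(h - 2)*(h + 2)*(h - 2)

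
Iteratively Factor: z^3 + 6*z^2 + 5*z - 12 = (z + 4)*(z^2 + 2*z - 3) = (z - 1)*(z + 4)*(z + 3)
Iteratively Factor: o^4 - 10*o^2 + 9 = (o + 1)*(o^3 - o^2 - 9*o + 9) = (o - 3)*(o + 1)*(o^2 + 2*o - 3) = (o - 3)*(o - 1)*(o + 1)*(o + 3)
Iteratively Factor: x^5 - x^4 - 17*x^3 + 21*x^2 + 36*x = (x + 4)*(x^4 - 5*x^3 + 3*x^2 + 9*x) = (x - 3)*(x + 4)*(x^3 - 2*x^2 - 3*x) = (x - 3)^2*(x + 4)*(x^2 + x) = x*(x - 3)^2*(x + 4)*(x + 1)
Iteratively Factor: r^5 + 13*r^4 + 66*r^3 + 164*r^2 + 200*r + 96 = (r + 3)*(r^4 + 10*r^3 + 36*r^2 + 56*r + 32) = (r + 2)*(r + 3)*(r^3 + 8*r^2 + 20*r + 16) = (r + 2)^2*(r + 3)*(r^2 + 6*r + 8) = (r + 2)^2*(r + 3)*(r + 4)*(r + 2)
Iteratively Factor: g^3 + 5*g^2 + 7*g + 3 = (g + 1)*(g^2 + 4*g + 3) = (g + 1)^2*(g + 3)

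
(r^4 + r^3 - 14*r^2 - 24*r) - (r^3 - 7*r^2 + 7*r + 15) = r^4 - 7*r^2 - 31*r - 15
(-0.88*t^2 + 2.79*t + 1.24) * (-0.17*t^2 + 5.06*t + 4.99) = 0.1496*t^4 - 4.9271*t^3 + 9.5154*t^2 + 20.1965*t + 6.1876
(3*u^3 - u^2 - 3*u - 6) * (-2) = -6*u^3 + 2*u^2 + 6*u + 12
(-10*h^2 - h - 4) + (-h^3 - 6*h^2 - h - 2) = -h^3 - 16*h^2 - 2*h - 6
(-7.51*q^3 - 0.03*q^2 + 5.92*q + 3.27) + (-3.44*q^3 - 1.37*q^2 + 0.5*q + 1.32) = -10.95*q^3 - 1.4*q^2 + 6.42*q + 4.59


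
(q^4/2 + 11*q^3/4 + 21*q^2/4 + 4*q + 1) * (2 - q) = -q^5/2 - 7*q^4/4 + q^3/4 + 13*q^2/2 + 7*q + 2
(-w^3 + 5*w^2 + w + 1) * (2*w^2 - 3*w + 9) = -2*w^5 + 13*w^4 - 22*w^3 + 44*w^2 + 6*w + 9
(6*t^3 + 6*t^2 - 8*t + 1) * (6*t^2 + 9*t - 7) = 36*t^5 + 90*t^4 - 36*t^3 - 108*t^2 + 65*t - 7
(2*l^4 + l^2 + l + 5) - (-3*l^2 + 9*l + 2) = 2*l^4 + 4*l^2 - 8*l + 3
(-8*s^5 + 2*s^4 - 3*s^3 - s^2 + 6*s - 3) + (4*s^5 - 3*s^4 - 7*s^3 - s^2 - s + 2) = -4*s^5 - s^4 - 10*s^3 - 2*s^2 + 5*s - 1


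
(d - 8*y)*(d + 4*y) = d^2 - 4*d*y - 32*y^2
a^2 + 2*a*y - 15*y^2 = (a - 3*y)*(a + 5*y)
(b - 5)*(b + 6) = b^2 + b - 30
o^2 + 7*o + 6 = (o + 1)*(o + 6)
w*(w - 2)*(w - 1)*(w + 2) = w^4 - w^3 - 4*w^2 + 4*w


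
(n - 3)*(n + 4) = n^2 + n - 12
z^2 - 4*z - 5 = (z - 5)*(z + 1)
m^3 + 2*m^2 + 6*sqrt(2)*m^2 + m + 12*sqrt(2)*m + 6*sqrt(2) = (m + 1)^2*(m + 6*sqrt(2))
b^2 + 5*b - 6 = (b - 1)*(b + 6)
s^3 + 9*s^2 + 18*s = s*(s + 3)*(s + 6)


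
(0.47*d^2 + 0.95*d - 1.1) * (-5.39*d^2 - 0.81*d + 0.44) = -2.5333*d^4 - 5.5012*d^3 + 5.3663*d^2 + 1.309*d - 0.484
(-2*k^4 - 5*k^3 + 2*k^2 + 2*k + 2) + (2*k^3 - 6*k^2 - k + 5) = -2*k^4 - 3*k^3 - 4*k^2 + k + 7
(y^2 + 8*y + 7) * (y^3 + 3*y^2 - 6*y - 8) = y^5 + 11*y^4 + 25*y^3 - 35*y^2 - 106*y - 56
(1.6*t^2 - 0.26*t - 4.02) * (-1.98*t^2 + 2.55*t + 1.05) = -3.168*t^4 + 4.5948*t^3 + 8.9766*t^2 - 10.524*t - 4.221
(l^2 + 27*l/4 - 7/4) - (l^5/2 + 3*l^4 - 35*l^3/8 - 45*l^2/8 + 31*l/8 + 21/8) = -l^5/2 - 3*l^4 + 35*l^3/8 + 53*l^2/8 + 23*l/8 - 35/8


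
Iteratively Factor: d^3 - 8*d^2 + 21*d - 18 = (d - 3)*(d^2 - 5*d + 6) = (d - 3)^2*(d - 2)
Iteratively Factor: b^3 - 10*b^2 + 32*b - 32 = (b - 4)*(b^2 - 6*b + 8) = (b - 4)^2*(b - 2)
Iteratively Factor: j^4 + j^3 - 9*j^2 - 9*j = (j)*(j^3 + j^2 - 9*j - 9) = j*(j - 3)*(j^2 + 4*j + 3) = j*(j - 3)*(j + 3)*(j + 1)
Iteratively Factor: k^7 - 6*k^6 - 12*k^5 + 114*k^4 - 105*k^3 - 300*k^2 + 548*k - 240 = (k + 2)*(k^6 - 8*k^5 + 4*k^4 + 106*k^3 - 317*k^2 + 334*k - 120) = (k - 2)*(k + 2)*(k^5 - 6*k^4 - 8*k^3 + 90*k^2 - 137*k + 60) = (k - 2)*(k + 2)*(k + 4)*(k^4 - 10*k^3 + 32*k^2 - 38*k + 15) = (k - 2)*(k - 1)*(k + 2)*(k + 4)*(k^3 - 9*k^2 + 23*k - 15) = (k - 5)*(k - 2)*(k - 1)*(k + 2)*(k + 4)*(k^2 - 4*k + 3) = (k - 5)*(k - 3)*(k - 2)*(k - 1)*(k + 2)*(k + 4)*(k - 1)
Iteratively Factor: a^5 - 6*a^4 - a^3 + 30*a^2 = (a - 5)*(a^4 - a^3 - 6*a^2) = (a - 5)*(a + 2)*(a^3 - 3*a^2) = a*(a - 5)*(a + 2)*(a^2 - 3*a) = a*(a - 5)*(a - 3)*(a + 2)*(a)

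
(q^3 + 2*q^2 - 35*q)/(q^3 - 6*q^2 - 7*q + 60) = q*(q + 7)/(q^2 - q - 12)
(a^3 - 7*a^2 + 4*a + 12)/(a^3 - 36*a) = (a^2 - a - 2)/(a*(a + 6))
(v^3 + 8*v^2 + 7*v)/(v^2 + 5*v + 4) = v*(v + 7)/(v + 4)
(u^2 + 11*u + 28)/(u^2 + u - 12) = (u + 7)/(u - 3)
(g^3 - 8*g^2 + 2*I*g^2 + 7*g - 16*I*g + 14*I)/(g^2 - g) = g - 7 + 2*I - 14*I/g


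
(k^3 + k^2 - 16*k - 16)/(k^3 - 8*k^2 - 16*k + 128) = (k + 1)/(k - 8)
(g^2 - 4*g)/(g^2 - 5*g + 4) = g/(g - 1)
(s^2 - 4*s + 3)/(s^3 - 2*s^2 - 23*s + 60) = (s - 1)/(s^2 + s - 20)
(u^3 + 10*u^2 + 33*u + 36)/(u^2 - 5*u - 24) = (u^2 + 7*u + 12)/(u - 8)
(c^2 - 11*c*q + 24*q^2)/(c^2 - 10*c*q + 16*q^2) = (-c + 3*q)/(-c + 2*q)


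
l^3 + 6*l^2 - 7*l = l*(l - 1)*(l + 7)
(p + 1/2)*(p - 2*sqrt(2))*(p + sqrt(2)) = p^3 - sqrt(2)*p^2 + p^2/2 - 4*p - sqrt(2)*p/2 - 2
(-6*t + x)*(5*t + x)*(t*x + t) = -30*t^3*x - 30*t^3 - t^2*x^2 - t^2*x + t*x^3 + t*x^2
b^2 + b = b*(b + 1)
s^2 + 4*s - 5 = (s - 1)*(s + 5)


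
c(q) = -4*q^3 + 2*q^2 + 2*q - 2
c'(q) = -12*q^2 + 4*q + 2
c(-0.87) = 0.41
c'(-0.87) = -10.56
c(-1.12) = 3.89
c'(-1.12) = -17.53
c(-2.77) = 92.82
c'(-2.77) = -101.15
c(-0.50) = -2.00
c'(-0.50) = -3.00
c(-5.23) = 614.47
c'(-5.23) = -347.15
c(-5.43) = 686.52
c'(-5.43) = -373.54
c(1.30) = -4.81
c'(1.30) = -13.08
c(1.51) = -8.19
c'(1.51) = -19.32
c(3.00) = -86.00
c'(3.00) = -94.00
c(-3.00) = 118.00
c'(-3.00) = -118.00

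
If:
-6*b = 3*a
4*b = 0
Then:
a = 0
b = 0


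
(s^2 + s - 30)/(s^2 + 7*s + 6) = (s - 5)/(s + 1)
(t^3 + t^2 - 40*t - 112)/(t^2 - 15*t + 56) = (t^2 + 8*t + 16)/(t - 8)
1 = 1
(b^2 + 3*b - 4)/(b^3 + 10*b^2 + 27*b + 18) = (b^2 + 3*b - 4)/(b^3 + 10*b^2 + 27*b + 18)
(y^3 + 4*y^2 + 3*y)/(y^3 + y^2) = (y + 3)/y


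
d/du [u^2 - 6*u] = 2*u - 6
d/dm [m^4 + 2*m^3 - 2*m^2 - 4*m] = 4*m^3 + 6*m^2 - 4*m - 4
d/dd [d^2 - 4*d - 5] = 2*d - 4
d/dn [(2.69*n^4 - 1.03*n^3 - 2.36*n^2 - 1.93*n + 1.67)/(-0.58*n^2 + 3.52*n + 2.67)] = (-3.1204*n^5 + 29.0038*n^4 + 21.478*n^3 - 17.6769*n^2 - 10.6652*n - 11.0315)/(0.3364*n^4 - 4.0832*n^3 + 9.2932*n^2 + 18.7968*n + 7.1289)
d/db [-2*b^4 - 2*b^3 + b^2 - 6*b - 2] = -8*b^3 - 6*b^2 + 2*b - 6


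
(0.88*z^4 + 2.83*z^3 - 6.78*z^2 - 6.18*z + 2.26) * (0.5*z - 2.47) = 0.44*z^5 - 0.7586*z^4 - 10.3801*z^3 + 13.6566*z^2 + 16.3946*z - 5.5822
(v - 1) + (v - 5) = 2*v - 6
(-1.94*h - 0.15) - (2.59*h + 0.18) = -4.53*h - 0.33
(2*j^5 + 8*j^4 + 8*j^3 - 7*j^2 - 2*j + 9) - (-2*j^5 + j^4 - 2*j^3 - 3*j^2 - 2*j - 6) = 4*j^5 + 7*j^4 + 10*j^3 - 4*j^2 + 15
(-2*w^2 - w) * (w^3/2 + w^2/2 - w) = -w^5 - 3*w^4/2 + 3*w^3/2 + w^2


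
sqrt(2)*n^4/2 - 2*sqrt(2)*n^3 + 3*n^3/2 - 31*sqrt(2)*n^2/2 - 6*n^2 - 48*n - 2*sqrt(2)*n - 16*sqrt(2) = (n - 8)*(n + 4)*(n + sqrt(2)/2)*(sqrt(2)*n/2 + 1)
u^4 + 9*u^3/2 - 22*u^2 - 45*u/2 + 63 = (u - 3)*(u - 3/2)*(u + 2)*(u + 7)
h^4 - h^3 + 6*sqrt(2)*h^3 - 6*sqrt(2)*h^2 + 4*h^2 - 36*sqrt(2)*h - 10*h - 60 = (h - 3)*(h + 2)*(h + sqrt(2))*(h + 5*sqrt(2))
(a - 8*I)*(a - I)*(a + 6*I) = a^3 - 3*I*a^2 + 46*a - 48*I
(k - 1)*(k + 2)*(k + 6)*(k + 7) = k^4 + 14*k^3 + 53*k^2 + 16*k - 84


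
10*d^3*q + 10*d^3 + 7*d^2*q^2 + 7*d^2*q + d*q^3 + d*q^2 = (2*d + q)*(5*d + q)*(d*q + d)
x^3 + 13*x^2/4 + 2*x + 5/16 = (x + 1/4)*(x + 1/2)*(x + 5/2)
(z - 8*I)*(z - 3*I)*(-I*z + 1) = -I*z^3 - 10*z^2 + 13*I*z - 24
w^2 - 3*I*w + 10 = (w - 5*I)*(w + 2*I)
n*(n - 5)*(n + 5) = n^3 - 25*n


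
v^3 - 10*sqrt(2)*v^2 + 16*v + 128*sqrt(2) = (v - 8*sqrt(2))*(v - 4*sqrt(2))*(v + 2*sqrt(2))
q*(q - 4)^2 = q^3 - 8*q^2 + 16*q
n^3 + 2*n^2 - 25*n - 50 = (n - 5)*(n + 2)*(n + 5)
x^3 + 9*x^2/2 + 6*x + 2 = (x + 1/2)*(x + 2)^2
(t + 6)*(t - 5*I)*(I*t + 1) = I*t^3 + 6*t^2 + 6*I*t^2 + 36*t - 5*I*t - 30*I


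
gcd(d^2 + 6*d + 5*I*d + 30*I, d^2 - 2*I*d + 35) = d + 5*I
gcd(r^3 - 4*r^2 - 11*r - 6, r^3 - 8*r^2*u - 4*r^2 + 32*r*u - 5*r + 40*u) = r + 1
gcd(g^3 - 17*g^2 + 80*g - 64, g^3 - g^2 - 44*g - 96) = g - 8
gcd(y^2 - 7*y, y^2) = y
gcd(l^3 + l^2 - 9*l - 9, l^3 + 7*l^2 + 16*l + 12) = l + 3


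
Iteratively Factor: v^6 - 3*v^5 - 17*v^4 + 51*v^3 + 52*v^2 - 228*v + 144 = (v + 3)*(v^5 - 6*v^4 + v^3 + 48*v^2 - 92*v + 48) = (v - 4)*(v + 3)*(v^4 - 2*v^3 - 7*v^2 + 20*v - 12) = (v - 4)*(v - 2)*(v + 3)*(v^3 - 7*v + 6) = (v - 4)*(v - 2)^2*(v + 3)*(v^2 + 2*v - 3) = (v - 4)*(v - 2)^2*(v + 3)^2*(v - 1)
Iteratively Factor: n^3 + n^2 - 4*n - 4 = (n + 1)*(n^2 - 4) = (n + 1)*(n + 2)*(n - 2)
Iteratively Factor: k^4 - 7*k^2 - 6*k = (k)*(k^3 - 7*k - 6) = k*(k - 3)*(k^2 + 3*k + 2) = k*(k - 3)*(k + 2)*(k + 1)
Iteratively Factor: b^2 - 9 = (b - 3)*(b + 3)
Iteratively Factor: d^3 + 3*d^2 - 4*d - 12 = (d + 2)*(d^2 + d - 6) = (d - 2)*(d + 2)*(d + 3)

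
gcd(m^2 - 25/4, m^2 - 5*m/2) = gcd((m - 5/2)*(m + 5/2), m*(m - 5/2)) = m - 5/2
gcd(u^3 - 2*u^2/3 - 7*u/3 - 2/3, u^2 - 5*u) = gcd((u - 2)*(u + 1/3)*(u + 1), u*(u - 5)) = 1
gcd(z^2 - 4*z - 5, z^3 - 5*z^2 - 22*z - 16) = z + 1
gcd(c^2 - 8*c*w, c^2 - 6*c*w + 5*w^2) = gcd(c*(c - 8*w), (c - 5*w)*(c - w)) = 1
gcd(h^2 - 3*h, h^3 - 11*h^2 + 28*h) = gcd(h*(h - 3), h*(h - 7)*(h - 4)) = h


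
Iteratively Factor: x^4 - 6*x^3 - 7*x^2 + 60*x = (x - 5)*(x^3 - x^2 - 12*x) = (x - 5)*(x + 3)*(x^2 - 4*x) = x*(x - 5)*(x + 3)*(x - 4)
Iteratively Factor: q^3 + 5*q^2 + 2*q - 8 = (q + 4)*(q^2 + q - 2) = (q + 2)*(q + 4)*(q - 1)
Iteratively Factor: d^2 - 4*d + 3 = (d - 1)*(d - 3)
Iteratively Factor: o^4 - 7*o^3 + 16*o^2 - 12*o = (o - 2)*(o^3 - 5*o^2 + 6*o) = (o - 3)*(o - 2)*(o^2 - 2*o) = o*(o - 3)*(o - 2)*(o - 2)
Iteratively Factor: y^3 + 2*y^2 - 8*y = (y - 2)*(y^2 + 4*y) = y*(y - 2)*(y + 4)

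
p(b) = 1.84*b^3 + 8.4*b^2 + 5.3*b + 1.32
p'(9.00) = 603.62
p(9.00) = 2070.78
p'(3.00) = 105.38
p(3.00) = 142.50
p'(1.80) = 53.42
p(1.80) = 48.81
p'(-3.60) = 16.36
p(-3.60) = 5.26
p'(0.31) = 11.04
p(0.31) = 3.83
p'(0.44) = 13.76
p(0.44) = 5.43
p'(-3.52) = 14.56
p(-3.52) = 6.49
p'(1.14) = 31.63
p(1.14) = 21.00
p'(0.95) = 26.24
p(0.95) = 15.51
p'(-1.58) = -7.46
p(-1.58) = 6.66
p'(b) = 5.52*b^2 + 16.8*b + 5.3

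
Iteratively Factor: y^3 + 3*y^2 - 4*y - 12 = (y + 3)*(y^2 - 4) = (y - 2)*(y + 3)*(y + 2)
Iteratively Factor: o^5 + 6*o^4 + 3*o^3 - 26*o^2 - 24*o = (o + 1)*(o^4 + 5*o^3 - 2*o^2 - 24*o) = (o + 1)*(o + 3)*(o^3 + 2*o^2 - 8*o) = (o + 1)*(o + 3)*(o + 4)*(o^2 - 2*o) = (o - 2)*(o + 1)*(o + 3)*(o + 4)*(o)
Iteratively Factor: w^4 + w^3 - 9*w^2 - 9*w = (w + 1)*(w^3 - 9*w) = w*(w + 1)*(w^2 - 9) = w*(w + 1)*(w + 3)*(w - 3)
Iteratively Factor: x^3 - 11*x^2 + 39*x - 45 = (x - 3)*(x^2 - 8*x + 15) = (x - 3)^2*(x - 5)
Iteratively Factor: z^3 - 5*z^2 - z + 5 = (z - 5)*(z^2 - 1) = (z - 5)*(z + 1)*(z - 1)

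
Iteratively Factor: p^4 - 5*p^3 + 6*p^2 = (p)*(p^3 - 5*p^2 + 6*p) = p*(p - 2)*(p^2 - 3*p) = p^2*(p - 2)*(p - 3)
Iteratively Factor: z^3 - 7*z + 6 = (z + 3)*(z^2 - 3*z + 2) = (z - 1)*(z + 3)*(z - 2)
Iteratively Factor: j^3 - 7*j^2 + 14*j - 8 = (j - 2)*(j^2 - 5*j + 4) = (j - 4)*(j - 2)*(j - 1)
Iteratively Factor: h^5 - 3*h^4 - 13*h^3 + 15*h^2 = (h - 5)*(h^4 + 2*h^3 - 3*h^2) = (h - 5)*(h + 3)*(h^3 - h^2) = (h - 5)*(h - 1)*(h + 3)*(h^2) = h*(h - 5)*(h - 1)*(h + 3)*(h)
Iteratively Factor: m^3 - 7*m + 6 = (m - 1)*(m^2 + m - 6) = (m - 2)*(m - 1)*(m + 3)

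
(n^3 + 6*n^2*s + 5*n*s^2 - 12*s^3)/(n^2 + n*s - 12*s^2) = (-n^2 - 2*n*s + 3*s^2)/(-n + 3*s)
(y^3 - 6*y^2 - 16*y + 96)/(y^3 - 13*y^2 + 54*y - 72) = (y + 4)/(y - 3)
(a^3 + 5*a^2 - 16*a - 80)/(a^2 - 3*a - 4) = (a^2 + 9*a + 20)/(a + 1)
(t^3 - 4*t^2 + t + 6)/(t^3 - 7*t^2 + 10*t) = (t^2 - 2*t - 3)/(t*(t - 5))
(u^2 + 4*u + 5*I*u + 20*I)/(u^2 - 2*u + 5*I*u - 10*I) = (u + 4)/(u - 2)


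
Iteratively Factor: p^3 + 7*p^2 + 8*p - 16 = (p + 4)*(p^2 + 3*p - 4) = (p - 1)*(p + 4)*(p + 4)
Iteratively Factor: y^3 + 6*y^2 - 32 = (y + 4)*(y^2 + 2*y - 8) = (y - 2)*(y + 4)*(y + 4)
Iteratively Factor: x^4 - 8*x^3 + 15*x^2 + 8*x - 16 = (x - 4)*(x^3 - 4*x^2 - x + 4) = (x - 4)^2*(x^2 - 1) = (x - 4)^2*(x + 1)*(x - 1)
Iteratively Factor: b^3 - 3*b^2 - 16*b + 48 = (b - 3)*(b^2 - 16) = (b - 4)*(b - 3)*(b + 4)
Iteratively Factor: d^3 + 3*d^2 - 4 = (d + 2)*(d^2 + d - 2) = (d - 1)*(d + 2)*(d + 2)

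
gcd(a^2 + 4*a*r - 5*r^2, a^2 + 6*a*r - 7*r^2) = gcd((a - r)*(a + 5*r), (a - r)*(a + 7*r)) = -a + r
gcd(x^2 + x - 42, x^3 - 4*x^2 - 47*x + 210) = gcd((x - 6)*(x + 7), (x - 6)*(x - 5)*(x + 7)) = x^2 + x - 42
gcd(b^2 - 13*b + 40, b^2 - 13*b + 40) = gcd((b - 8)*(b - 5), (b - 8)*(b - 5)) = b^2 - 13*b + 40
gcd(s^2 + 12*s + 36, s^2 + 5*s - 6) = s + 6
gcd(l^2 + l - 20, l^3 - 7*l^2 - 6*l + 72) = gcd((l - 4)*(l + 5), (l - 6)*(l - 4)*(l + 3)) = l - 4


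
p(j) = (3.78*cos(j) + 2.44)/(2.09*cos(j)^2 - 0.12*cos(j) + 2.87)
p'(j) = (4.18*sin(j)*cos(j) - 0.12*sin(j))*(3.78*cos(j) + 2.44)/(2.09*cos(j)^2 - 0.12*cos(j) + 2.87)^2 - 3.78*sin(j)/(2.09*cos(j)^2 - 0.12*cos(j) + 2.87) = (7.9002*cos(j)^2 + 10.1992*cos(j) - 11.1414)*sin(j)/(4.3681*cos(j)^4 - 0.5016*cos(j)^3 + 12.011*cos(j)^2 - 0.6888*cos(j) + 8.2369)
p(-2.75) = -0.22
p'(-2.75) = 0.23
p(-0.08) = 1.29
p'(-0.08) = -0.02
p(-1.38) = 1.08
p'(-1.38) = 1.03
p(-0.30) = 1.30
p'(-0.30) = -0.08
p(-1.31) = 1.15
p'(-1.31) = 0.87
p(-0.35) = 1.30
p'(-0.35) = -0.09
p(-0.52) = 1.32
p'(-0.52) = -0.10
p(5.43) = 1.33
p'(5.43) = 0.06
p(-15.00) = -0.10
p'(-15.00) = 0.54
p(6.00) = 1.30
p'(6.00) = -0.08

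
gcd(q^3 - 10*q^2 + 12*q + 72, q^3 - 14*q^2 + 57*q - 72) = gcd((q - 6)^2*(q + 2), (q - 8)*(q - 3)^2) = 1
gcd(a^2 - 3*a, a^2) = a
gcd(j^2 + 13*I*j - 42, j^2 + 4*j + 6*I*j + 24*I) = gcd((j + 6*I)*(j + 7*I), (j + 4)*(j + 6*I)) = j + 6*I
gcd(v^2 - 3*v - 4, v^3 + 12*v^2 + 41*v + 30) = v + 1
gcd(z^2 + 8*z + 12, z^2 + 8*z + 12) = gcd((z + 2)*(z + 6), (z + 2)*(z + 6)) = z^2 + 8*z + 12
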